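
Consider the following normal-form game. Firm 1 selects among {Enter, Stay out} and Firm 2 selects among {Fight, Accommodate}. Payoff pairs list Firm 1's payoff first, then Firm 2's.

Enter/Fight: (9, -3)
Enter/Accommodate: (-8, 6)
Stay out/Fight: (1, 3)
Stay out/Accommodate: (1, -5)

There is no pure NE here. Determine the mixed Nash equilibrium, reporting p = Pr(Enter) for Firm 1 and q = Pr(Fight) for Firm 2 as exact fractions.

In a mixed NE each player is indifferent between their pure strategies, so the opponent's mix sets the indifference.
Firm 2 indifferent between Fight and Accommodate: p·(-3) + (1−p)·3 = p·6 + (1−p)·(-5) ⟹ 3 + (-6)p = (-5) + 11p ⟹ p = 8/17.
Firm 1 indifferent between Enter and Stay out: q·9 + (1−q)·(-8) = q·1 + (1−q)·1 ⟹ (-8) + 17q = 1 + 0q ⟹ q = 9/17.

p = 8/17, q = 9/17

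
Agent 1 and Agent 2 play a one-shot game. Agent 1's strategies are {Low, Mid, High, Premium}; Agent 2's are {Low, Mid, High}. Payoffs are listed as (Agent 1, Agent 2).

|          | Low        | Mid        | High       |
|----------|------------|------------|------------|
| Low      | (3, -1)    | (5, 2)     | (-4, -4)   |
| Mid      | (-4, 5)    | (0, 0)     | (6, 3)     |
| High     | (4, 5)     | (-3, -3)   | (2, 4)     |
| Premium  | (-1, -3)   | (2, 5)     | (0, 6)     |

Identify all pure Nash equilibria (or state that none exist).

(Low, Mid) and (High, Low)

Find each player's best response to every opponent strategy; NE are the intersections.
Agent 1's best responses — vs Low: High (payoff 4); vs Mid: Low (payoff 5); vs High: Mid (payoff 6).
Agent 2's best responses — vs Low: Mid (payoff 2); vs Mid: Low (payoff 5); vs High: Low (payoff 5); vs Premium: High (payoff 6).
Mutual best responses occur at (Low, Mid) and (High, Low); at each, neither player gains by switching.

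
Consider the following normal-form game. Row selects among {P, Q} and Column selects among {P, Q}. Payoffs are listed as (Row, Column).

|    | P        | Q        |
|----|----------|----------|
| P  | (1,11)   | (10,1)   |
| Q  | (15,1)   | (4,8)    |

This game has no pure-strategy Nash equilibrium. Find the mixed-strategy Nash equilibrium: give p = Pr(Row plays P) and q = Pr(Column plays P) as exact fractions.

Each player's mixing probability is pinned down by making the *other* player indifferent.
Column indifferent between P and Q: p·11 + (1−p)·1 = p·1 + (1−p)·8 ⟹ 1 + 10p = 8 + (-7)p ⟹ p = 7/17.
Row indifferent between P and Q: q·1 + (1−q)·10 = q·15 + (1−q)·4 ⟹ 10 + (-9)q = 4 + 11q ⟹ q = 3/10.

p = 7/17, q = 3/10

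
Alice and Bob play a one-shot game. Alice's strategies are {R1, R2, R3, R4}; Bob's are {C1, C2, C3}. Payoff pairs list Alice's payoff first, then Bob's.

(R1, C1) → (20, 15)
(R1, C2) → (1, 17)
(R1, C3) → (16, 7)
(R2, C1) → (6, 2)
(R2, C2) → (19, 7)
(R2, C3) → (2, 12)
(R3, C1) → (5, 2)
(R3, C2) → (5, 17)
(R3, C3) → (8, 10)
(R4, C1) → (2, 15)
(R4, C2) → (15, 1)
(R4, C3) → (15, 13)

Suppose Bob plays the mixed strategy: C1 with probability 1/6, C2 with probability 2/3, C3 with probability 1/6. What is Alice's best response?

Alice's best reply maximizes expected payoff against the mix.
R1: (1/6)·20 + (2/3)·1 + (1/6)·16 = 20/3
R2: (1/6)·6 + (2/3)·19 + (1/6)·2 = 14
R3: (1/6)·5 + (2/3)·5 + (1/6)·8 = 11/2
R4: (1/6)·2 + (2/3)·15 + (1/6)·15 = 77/6
Highest expected payoff is 14, from R2.

R2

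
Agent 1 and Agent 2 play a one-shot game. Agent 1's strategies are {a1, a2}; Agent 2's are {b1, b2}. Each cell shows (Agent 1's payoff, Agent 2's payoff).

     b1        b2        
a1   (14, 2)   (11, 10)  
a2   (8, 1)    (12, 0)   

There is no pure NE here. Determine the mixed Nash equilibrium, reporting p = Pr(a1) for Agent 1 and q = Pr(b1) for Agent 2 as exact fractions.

In a mixed NE each player is indifferent between their pure strategies, so the opponent's mix sets the indifference.
Agent 2 indifferent between b1 and b2: p·2 + (1−p)·1 = p·10 + (1−p)·0 ⟹ 1 + 1p = 0 + 10p ⟹ p = 1/9.
Agent 1 indifferent between a1 and a2: q·14 + (1−q)·11 = q·8 + (1−q)·12 ⟹ 11 + 3q = 12 + (-4)q ⟹ q = 1/7.

p = 1/9, q = 1/7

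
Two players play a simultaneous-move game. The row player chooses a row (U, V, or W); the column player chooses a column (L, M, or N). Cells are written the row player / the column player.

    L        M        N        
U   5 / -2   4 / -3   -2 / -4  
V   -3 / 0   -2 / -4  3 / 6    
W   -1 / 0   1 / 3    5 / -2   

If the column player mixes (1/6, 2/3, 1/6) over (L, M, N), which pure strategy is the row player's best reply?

U

The row player's best reply maximizes expected payoff against the mix.
U: (1/6)·5 + (2/3)·4 + (1/6)·(-2) = 19/6
V: (1/6)·(-3) + (2/3)·(-2) + (1/6)·3 = -4/3
W: (1/6)·(-1) + (2/3)·1 + (1/6)·5 = 4/3
Highest expected payoff is 19/6, from U.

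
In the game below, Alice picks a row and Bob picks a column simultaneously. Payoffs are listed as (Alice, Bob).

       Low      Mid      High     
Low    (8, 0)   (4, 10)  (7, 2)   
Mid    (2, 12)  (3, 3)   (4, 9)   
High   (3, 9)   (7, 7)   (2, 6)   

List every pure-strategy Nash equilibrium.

Find each player's best response to every opponent strategy; NE are the intersections.
Alice's best responses — vs Low: Low (payoff 8); vs Mid: High (payoff 7); vs High: Low (payoff 7).
Bob's best responses — vs Low: Mid (payoff 10); vs Mid: Low (payoff 12); vs High: Low (payoff 9).
No cell has both players best-responding. For instance, Alice's best reply to Low is Low, but against Low Bob prefers Mid over Low.

No pure-strategy Nash equilibrium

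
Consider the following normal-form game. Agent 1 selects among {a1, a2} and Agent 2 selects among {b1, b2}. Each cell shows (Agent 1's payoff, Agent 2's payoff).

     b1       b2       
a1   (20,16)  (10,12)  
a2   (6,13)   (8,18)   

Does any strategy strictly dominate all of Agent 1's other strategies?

Check whether one of Agent 1's strategies beats all alternatives regardless of what the opponent does.
a1 strictly dominates: vs b1: 20 > 6; vs b2: 10 > 8.

a1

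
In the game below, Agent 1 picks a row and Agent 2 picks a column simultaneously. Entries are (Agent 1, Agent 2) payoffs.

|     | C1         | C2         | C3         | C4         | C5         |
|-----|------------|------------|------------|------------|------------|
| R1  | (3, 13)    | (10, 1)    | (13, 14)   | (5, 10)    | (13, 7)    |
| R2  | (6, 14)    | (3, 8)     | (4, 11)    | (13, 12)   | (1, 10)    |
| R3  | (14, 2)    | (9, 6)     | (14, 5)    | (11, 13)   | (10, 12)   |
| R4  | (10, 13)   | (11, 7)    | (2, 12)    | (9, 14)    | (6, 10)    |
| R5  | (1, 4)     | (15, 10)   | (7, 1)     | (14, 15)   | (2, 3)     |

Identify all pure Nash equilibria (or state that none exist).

(R5, C4)

Find each player's best response to every opponent strategy; NE are the intersections.
Agent 1's best responses — vs C1: R3 (payoff 14); vs C2: R5 (payoff 15); vs C3: R3 (payoff 14); vs C4: R5 (payoff 14); vs C5: R1 (payoff 13).
Agent 2's best responses — vs R1: C3 (payoff 14); vs R2: C1 (payoff 14); vs R3: C4 (payoff 13); vs R4: C4 (payoff 14); vs R5: C4 (payoff 15).
The only mutual best response is (R5, C4); neither player gains by switching there.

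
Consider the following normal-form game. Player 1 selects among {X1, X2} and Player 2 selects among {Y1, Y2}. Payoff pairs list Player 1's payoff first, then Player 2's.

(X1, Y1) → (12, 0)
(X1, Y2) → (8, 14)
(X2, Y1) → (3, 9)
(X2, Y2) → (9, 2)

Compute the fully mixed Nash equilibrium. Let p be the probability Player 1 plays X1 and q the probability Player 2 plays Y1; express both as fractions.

Each player's mixing probability is pinned down by making the *other* player indifferent.
Player 2 indifferent between Y1 and Y2: p·0 + (1−p)·9 = p·14 + (1−p)·2 ⟹ 9 + (-9)p = 2 + 12p ⟹ p = 1/3.
Player 1 indifferent between X1 and X2: q·12 + (1−q)·8 = q·3 + (1−q)·9 ⟹ 8 + 4q = 9 + (-6)q ⟹ q = 1/10.

p = 1/3, q = 1/10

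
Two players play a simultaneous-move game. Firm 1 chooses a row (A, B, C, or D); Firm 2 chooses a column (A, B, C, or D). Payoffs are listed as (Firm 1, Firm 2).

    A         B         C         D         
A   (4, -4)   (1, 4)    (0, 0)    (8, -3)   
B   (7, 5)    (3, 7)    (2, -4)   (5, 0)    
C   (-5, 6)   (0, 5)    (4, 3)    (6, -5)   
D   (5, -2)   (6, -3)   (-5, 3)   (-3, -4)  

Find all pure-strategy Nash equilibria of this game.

A profile is a Nash equilibrium when each player is best-responding to the other.
Firm 1's best responses — vs A: B (payoff 7); vs B: D (payoff 6); vs C: C (payoff 4); vs D: A (payoff 8).
Firm 2's best responses — vs A: B (payoff 4); vs B: B (payoff 7); vs C: A (payoff 6); vs D: C (payoff 3).
No cell has both players best-responding. For instance, Firm 1's best reply to D is A, but against A Firm 2 prefers B over D.

None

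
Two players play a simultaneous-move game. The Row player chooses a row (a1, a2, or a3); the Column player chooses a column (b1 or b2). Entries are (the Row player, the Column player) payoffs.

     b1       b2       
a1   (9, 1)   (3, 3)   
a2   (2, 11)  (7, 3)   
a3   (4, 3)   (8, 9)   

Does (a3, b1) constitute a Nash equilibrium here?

No

Holding the Column player at b1: the Row player gets 4 from a3 but could get 9 by switching to a1. The Row player has a profitable deviation.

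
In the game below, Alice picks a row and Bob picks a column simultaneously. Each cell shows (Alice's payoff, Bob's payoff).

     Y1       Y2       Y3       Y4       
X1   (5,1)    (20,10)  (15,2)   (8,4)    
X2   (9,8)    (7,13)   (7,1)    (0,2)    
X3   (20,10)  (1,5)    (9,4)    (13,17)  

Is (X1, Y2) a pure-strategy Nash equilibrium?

Yes

Holding Bob at Y2: Alice gets 20 from X1, versus 7 from X2, 1 from X3. No profitable deviation for Alice.
Holding Alice at X1: Bob gets 10 from Y2, versus 1 from Y1, 2 from Y3, 4 from Y4. No profitable deviation for Bob either.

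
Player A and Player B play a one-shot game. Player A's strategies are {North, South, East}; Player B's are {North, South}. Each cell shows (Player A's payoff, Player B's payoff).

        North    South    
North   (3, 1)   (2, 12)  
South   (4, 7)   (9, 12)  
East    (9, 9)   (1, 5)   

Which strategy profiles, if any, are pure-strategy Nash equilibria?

(South, South) and (East, North)

Find each player's best response to every opponent strategy; NE are the intersections.
Player A's best responses — vs North: East (payoff 9); vs South: South (payoff 9).
Player B's best responses — vs North: South (payoff 12); vs South: South (payoff 12); vs East: North (payoff 9).
Mutual best responses occur at (South, South) and (East, North); at each, neither player gains by switching.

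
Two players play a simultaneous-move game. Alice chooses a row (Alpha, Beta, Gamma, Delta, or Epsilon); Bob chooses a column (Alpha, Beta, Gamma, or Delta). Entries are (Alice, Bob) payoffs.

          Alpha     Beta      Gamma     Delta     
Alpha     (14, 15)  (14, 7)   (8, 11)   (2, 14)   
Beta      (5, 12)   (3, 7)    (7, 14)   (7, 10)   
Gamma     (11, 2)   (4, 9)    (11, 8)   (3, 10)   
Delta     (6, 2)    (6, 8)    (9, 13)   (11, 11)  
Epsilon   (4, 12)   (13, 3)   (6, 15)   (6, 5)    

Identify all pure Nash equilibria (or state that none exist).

A profile is a Nash equilibrium when each player is best-responding to the other.
Alice's best responses — vs Alpha: Alpha (payoff 14); vs Beta: Alpha (payoff 14); vs Gamma: Gamma (payoff 11); vs Delta: Delta (payoff 11).
Bob's best responses — vs Alpha: Alpha (payoff 15); vs Beta: Gamma (payoff 14); vs Gamma: Delta (payoff 10); vs Delta: Gamma (payoff 13); vs Epsilon: Gamma (payoff 15).
The only mutual best response is (Alpha, Alpha); neither player gains by switching there.

(Alpha, Alpha)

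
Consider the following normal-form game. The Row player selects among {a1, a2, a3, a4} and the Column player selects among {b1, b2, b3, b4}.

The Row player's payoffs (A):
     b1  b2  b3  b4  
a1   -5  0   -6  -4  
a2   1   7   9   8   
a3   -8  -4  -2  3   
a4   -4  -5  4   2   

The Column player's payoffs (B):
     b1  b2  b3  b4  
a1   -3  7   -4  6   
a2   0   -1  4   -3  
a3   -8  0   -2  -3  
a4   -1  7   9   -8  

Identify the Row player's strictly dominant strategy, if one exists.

a2

Check whether one of the Row player's strategies beats all alternatives regardless of what the opponent does.
a2 strictly dominates: vs b1: 1 > each of {-5, -8, -4}; vs b2: 7 > each of {0, -4, -5}; vs b3: 9 > each of {-6, -2, 4}; vs b4: 8 > each of {-4, 3, 2}.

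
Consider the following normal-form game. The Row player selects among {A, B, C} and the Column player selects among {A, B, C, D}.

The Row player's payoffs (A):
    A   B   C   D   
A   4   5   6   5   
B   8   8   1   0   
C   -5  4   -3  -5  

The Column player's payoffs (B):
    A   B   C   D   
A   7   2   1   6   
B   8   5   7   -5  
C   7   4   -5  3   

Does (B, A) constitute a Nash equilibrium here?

Holding the Column player at A: the Row player gets 8 from B, versus 4 from A, -5 from C. No profitable deviation for the Row player.
Holding the Row player at B: the Column player gets 8 from A, versus 5 from B, 7 from C, -5 from D. No profitable deviation for the Column player either.

Yes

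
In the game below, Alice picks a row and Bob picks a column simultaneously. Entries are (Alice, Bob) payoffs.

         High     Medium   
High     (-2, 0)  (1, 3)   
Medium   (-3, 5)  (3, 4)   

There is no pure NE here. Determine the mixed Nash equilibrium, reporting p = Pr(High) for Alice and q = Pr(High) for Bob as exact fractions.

Each player's mixing probability is pinned down by making the *other* player indifferent.
Bob indifferent between High and Medium: p·0 + (1−p)·5 = p·3 + (1−p)·4 ⟹ 5 + (-5)p = 4 + (-1)p ⟹ p = 1/4.
Alice indifferent between High and Medium: q·(-2) + (1−q)·1 = q·(-3) + (1−q)·3 ⟹ 1 + (-3)q = 3 + (-6)q ⟹ q = 2/3.

p = 1/4, q = 2/3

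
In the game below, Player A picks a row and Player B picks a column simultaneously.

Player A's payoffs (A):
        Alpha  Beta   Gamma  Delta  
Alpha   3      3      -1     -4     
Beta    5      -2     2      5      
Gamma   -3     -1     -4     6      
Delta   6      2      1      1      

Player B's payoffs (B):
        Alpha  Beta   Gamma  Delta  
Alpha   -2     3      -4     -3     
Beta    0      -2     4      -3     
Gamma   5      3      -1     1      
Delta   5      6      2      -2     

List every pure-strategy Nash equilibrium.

(Alpha, Beta) and (Beta, Gamma)

Find each player's best response to every opponent strategy; NE are the intersections.
Player A's best responses — vs Alpha: Delta (payoff 6); vs Beta: Alpha (payoff 3); vs Gamma: Beta (payoff 2); vs Delta: Gamma (payoff 6).
Player B's best responses — vs Alpha: Beta (payoff 3); vs Beta: Gamma (payoff 4); vs Gamma: Alpha (payoff 5); vs Delta: Beta (payoff 6).
Mutual best responses occur at (Alpha, Beta) and (Beta, Gamma); at each, neither player gains by switching.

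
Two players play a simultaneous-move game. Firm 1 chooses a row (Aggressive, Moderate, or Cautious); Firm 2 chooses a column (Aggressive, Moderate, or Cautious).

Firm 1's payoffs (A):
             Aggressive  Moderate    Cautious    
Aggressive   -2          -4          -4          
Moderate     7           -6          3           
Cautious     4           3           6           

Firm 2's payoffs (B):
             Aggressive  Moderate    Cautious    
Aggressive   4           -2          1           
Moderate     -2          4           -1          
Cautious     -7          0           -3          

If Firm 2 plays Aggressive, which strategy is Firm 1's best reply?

Moderate

With Firm 2 fixed at Aggressive, Firm 1's payoffs are: Aggressive → -2, Moderate → 7, Cautious → 4.
The maximum is 7, achieved by Moderate.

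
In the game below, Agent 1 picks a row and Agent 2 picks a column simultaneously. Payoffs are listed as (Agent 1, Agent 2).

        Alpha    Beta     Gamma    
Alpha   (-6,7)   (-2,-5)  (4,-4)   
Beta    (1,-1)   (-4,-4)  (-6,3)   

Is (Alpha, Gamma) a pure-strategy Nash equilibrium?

Holding Agent 2 at Gamma: Agent 1 gets 4 from Alpha, versus -6 from Beta. No profitable deviation for Agent 1.
Holding Agent 1 at Alpha: Agent 2 gets -4 from Gamma but could get 7 by switching to Alpha. Agent 2 has a profitable deviation.

No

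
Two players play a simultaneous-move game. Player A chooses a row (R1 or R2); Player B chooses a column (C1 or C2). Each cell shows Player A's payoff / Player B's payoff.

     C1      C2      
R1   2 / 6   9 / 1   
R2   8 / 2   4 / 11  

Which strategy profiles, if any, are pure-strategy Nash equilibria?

Check mutual best responses: a cell is a NE iff neither player can gain by unilaterally deviating.
Player A's best responses — vs C1: R2 (payoff 8); vs C2: R1 (payoff 9).
Player B's best responses — vs R1: C1 (payoff 6); vs R2: C2 (payoff 11).
No cell has both players best-responding. For instance, Player A's best reply to C2 is R1, but against R1 Player B prefers C1 over C2.

There is no pure-strategy Nash equilibrium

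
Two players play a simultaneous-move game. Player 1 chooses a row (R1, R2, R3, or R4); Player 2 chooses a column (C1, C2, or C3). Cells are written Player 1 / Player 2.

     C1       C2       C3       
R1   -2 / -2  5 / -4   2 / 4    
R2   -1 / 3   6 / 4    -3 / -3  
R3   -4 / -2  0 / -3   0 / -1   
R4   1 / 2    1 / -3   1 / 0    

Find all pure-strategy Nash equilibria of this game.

(R1, C3), (R2, C2), and (R4, C1)

Check mutual best responses: a cell is a NE iff neither player can gain by unilaterally deviating.
Player 1's best responses — vs C1: R4 (payoff 1); vs C2: R2 (payoff 6); vs C3: R1 (payoff 2).
Player 2's best responses — vs R1: C3 (payoff 4); vs R2: C2 (payoff 4); vs R3: C3 (payoff -1); vs R4: C1 (payoff 2).
Mutual best responses occur at (R1, C3), (R2, C2), and (R4, C1); at each, neither player gains by switching.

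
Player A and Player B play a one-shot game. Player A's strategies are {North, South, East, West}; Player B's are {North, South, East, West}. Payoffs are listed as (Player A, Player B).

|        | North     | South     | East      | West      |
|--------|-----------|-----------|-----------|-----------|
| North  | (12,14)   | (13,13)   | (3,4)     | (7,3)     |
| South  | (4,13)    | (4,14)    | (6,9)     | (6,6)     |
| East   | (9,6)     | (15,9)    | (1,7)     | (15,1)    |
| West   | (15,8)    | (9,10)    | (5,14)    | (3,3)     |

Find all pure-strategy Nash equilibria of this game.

(East, South)

Check mutual best responses: a cell is a NE iff neither player can gain by unilaterally deviating.
Player A's best responses — vs North: West (payoff 15); vs South: East (payoff 15); vs East: South (payoff 6); vs West: East (payoff 15).
Player B's best responses — vs North: North (payoff 14); vs South: South (payoff 14); vs East: South (payoff 9); vs West: East (payoff 14).
The only mutual best response is (East, South); neither player gains by switching there.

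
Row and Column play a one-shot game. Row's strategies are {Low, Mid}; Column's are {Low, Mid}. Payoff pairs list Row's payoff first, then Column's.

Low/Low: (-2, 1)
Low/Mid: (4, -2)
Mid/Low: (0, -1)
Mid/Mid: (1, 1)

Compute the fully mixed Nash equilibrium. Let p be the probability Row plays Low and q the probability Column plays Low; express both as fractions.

Each player's mixing probability is pinned down by making the *other* player indifferent.
Column indifferent between Low and Mid: p·1 + (1−p)·(-1) = p·(-2) + (1−p)·1 ⟹ (-1) + 2p = 1 + (-3)p ⟹ p = 2/5.
Row indifferent between Low and Mid: q·(-2) + (1−q)·4 = q·0 + (1−q)·1 ⟹ 4 + (-6)q = 1 + (-1)q ⟹ q = 3/5.

p = 2/5, q = 3/5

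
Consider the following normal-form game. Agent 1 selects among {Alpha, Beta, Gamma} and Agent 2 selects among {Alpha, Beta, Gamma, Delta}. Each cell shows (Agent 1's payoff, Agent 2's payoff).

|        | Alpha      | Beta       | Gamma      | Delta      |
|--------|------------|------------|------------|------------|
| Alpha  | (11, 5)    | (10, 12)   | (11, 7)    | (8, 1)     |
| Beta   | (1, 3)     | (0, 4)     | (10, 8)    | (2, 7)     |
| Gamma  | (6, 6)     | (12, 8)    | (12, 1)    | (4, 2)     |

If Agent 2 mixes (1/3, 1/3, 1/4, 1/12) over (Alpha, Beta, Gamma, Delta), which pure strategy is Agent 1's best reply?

Alpha

Agent 1's best reply maximizes expected payoff against the mix.
Alpha: (1/3)·11 + (1/3)·10 + (1/4)·11 + (1/12)·8 = 125/12
Beta: (1/3)·1 + (1/3)·0 + (1/4)·10 + (1/12)·2 = 3
Gamma: (1/3)·6 + (1/3)·12 + (1/4)·12 + (1/12)·4 = 28/3
Highest expected payoff is 125/12, from Alpha.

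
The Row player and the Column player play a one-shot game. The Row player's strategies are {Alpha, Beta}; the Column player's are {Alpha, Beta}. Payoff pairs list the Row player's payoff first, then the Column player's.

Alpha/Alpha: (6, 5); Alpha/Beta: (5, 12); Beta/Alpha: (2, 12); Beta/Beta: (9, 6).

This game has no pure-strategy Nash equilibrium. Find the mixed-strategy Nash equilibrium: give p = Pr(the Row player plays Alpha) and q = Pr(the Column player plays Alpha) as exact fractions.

In a mixed NE each player is indifferent between their pure strategies, so the opponent's mix sets the indifference.
The Column player indifferent between Alpha and Beta: p·5 + (1−p)·12 = p·12 + (1−p)·6 ⟹ 12 + (-7)p = 6 + 6p ⟹ p = 6/13.
The Row player indifferent between Alpha and Beta: q·6 + (1−q)·5 = q·2 + (1−q)·9 ⟹ 5 + 1q = 9 + (-7)q ⟹ q = 1/2.

p = 6/13, q = 1/2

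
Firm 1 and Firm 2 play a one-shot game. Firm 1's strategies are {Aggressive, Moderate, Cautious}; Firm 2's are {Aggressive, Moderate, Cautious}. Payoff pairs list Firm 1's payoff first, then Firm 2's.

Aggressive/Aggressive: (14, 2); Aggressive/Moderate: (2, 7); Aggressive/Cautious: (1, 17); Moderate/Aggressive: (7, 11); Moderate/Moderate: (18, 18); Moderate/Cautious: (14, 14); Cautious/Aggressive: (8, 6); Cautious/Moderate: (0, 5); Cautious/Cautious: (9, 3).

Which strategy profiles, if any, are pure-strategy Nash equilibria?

Check mutual best responses: a cell is a NE iff neither player can gain by unilaterally deviating.
Firm 1's best responses — vs Aggressive: Aggressive (payoff 14); vs Moderate: Moderate (payoff 18); vs Cautious: Moderate (payoff 14).
Firm 2's best responses — vs Aggressive: Cautious (payoff 17); vs Moderate: Moderate (payoff 18); vs Cautious: Aggressive (payoff 6).
The only mutual best response is (Moderate, Moderate); neither player gains by switching there.

(Moderate, Moderate)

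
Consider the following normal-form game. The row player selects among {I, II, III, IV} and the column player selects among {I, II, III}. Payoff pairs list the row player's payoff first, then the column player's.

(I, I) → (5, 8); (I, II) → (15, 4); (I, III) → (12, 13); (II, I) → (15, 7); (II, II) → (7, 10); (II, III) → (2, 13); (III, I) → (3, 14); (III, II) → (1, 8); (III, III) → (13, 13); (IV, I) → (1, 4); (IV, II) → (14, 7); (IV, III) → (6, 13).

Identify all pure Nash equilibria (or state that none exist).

Check mutual best responses: a cell is a NE iff neither player can gain by unilaterally deviating.
The row player's best responses — vs I: II (payoff 15); vs II: I (payoff 15); vs III: III (payoff 13).
The column player's best responses — vs I: III (payoff 13); vs II: III (payoff 13); vs III: I (payoff 14); vs IV: III (payoff 13).
No cell has both players best-responding. For instance, the row player's best reply to I is II, but against II the column player prefers III over I.

There is no pure-strategy Nash equilibrium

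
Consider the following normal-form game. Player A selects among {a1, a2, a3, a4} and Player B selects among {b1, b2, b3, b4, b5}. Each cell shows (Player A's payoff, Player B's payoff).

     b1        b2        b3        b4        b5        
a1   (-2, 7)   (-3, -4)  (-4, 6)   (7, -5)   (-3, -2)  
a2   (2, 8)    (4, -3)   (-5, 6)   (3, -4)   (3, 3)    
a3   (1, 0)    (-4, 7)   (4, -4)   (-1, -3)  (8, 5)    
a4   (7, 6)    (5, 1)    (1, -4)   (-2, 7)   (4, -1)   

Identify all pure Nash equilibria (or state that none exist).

A profile is a Nash equilibrium when each player is best-responding to the other.
Player A's best responses — vs b1: a4 (payoff 7); vs b2: a4 (payoff 5); vs b3: a3 (payoff 4); vs b4: a1 (payoff 7); vs b5: a3 (payoff 8).
Player B's best responses — vs a1: b1 (payoff 7); vs a2: b1 (payoff 8); vs a3: b2 (payoff 7); vs a4: b4 (payoff 7).
No cell has both players best-responding. For instance, Player A's best reply to b5 is a3, but against a3 Player B prefers b2 over b5.

No pure-strategy Nash equilibrium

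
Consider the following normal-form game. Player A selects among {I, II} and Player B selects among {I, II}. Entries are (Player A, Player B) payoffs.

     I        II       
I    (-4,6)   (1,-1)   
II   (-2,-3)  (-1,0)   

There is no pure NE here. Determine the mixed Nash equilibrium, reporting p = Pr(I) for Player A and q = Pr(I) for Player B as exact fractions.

p = 3/10, q = 1/2

In a mixed NE each player is indifferent between their pure strategies, so the opponent's mix sets the indifference.
Player B indifferent between I and II: p·6 + (1−p)·(-3) = p·(-1) + (1−p)·0 ⟹ (-3) + 9p = 0 + (-1)p ⟹ p = 3/10.
Player A indifferent between I and II: q·(-4) + (1−q)·1 = q·(-2) + (1−q)·(-1) ⟹ 1 + (-5)q = (-1) + (-1)q ⟹ q = 1/2.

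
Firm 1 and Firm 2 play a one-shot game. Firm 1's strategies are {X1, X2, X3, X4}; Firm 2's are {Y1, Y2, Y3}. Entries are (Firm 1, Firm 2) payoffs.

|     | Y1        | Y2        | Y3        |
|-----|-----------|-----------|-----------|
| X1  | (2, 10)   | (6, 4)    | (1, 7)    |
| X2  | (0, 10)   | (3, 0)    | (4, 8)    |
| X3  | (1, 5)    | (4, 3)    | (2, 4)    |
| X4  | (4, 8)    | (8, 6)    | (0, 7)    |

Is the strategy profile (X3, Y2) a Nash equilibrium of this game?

Holding Firm 2 at Y2: Firm 1 gets 4 from X3 but could get 8 by switching to X4. Firm 1 has a profitable deviation.

No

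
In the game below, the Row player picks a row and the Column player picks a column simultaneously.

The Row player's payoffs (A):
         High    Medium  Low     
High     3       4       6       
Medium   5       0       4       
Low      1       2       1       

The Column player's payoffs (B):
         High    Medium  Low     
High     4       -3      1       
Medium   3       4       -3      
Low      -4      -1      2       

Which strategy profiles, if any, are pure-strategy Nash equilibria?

Check mutual best responses: a cell is a NE iff neither player can gain by unilaterally deviating.
The Row player's best responses — vs High: Medium (payoff 5); vs Medium: High (payoff 4); vs Low: High (payoff 6).
The Column player's best responses — vs High: High (payoff 4); vs Medium: Medium (payoff 4); vs Low: Low (payoff 2).
No cell has both players best-responding. For instance, the Row player's best reply to Medium is High, but against High the Column player prefers High over Medium.

There is no pure-strategy Nash equilibrium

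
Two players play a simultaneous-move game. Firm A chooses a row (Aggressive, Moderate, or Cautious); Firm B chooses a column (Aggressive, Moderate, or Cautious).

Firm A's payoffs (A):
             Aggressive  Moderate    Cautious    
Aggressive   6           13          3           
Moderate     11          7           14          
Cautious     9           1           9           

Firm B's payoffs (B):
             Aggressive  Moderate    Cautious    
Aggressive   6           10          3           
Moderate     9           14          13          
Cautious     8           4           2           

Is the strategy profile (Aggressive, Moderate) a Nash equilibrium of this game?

Yes

Holding Firm B at Moderate: Firm A gets 13 from Aggressive, versus 7 from Moderate, 1 from Cautious. No profitable deviation for Firm A.
Holding Firm A at Aggressive: Firm B gets 10 from Moderate, versus 6 from Aggressive, 3 from Cautious. No profitable deviation for Firm B either.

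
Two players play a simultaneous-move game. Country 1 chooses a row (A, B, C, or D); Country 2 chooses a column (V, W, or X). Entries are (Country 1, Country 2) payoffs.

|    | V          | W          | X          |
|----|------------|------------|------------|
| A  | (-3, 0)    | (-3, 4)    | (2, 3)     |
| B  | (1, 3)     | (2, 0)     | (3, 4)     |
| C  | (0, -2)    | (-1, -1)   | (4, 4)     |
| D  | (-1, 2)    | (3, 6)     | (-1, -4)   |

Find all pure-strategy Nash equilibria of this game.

(C, X) and (D, W)

Check mutual best responses: a cell is a NE iff neither player can gain by unilaterally deviating.
Country 1's best responses — vs V: B (payoff 1); vs W: D (payoff 3); vs X: C (payoff 4).
Country 2's best responses — vs A: W (payoff 4); vs B: X (payoff 4); vs C: X (payoff 4); vs D: W (payoff 6).
Mutual best responses occur at (C, X) and (D, W); at each, neither player gains by switching.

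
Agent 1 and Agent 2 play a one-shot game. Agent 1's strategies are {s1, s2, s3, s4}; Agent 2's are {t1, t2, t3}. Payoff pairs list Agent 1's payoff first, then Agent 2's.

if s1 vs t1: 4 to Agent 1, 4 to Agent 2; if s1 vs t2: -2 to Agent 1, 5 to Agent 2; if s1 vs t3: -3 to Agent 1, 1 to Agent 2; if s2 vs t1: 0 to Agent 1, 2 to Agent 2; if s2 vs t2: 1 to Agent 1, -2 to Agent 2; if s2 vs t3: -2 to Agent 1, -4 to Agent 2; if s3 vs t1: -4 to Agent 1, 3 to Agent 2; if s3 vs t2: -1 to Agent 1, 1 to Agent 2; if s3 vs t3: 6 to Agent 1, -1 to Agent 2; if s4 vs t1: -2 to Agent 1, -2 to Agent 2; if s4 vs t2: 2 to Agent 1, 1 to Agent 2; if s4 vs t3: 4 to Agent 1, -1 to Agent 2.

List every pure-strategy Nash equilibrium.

(s4, t2)

Check mutual best responses: a cell is a NE iff neither player can gain by unilaterally deviating.
Agent 1's best responses — vs t1: s1 (payoff 4); vs t2: s4 (payoff 2); vs t3: s3 (payoff 6).
Agent 2's best responses — vs s1: t2 (payoff 5); vs s2: t1 (payoff 2); vs s3: t1 (payoff 3); vs s4: t2 (payoff 1).
The only mutual best response is (s4, t2); neither player gains by switching there.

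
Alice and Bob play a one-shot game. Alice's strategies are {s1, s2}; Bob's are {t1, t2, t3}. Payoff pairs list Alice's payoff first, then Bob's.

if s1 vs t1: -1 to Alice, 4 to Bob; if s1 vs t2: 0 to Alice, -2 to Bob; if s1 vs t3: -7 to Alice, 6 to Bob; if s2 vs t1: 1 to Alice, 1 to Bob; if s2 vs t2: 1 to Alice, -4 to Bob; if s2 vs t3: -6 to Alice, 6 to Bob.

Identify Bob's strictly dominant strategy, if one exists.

t3

A strategy is strictly dominant if it gives Bob a strictly higher payoff than every other strategy, against every choice by the opponent.
t3 strictly dominates: vs s1: 6 > each of {4, -2}; vs s2: 6 > each of {1, -4}.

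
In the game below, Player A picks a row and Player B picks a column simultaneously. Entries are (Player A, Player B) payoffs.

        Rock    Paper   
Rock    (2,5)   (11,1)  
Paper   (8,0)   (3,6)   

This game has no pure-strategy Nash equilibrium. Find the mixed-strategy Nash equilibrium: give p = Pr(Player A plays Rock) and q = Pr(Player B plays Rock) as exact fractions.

p = 3/5, q = 4/7

In a mixed NE each player is indifferent between their pure strategies, so the opponent's mix sets the indifference.
Player B indifferent between Rock and Paper: p·5 + (1−p)·0 = p·1 + (1−p)·6 ⟹ 0 + 5p = 6 + (-5)p ⟹ p = 3/5.
Player A indifferent between Rock and Paper: q·2 + (1−q)·11 = q·8 + (1−q)·3 ⟹ 11 + (-9)q = 3 + 5q ⟹ q = 4/7.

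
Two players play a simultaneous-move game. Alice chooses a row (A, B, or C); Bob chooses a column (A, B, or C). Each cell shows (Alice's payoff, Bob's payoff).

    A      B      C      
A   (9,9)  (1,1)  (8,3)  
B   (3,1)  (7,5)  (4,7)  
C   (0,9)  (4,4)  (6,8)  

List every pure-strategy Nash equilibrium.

Check mutual best responses: a cell is a NE iff neither player can gain by unilaterally deviating.
Alice's best responses — vs A: A (payoff 9); vs B: B (payoff 7); vs C: A (payoff 8).
Bob's best responses — vs A: A (payoff 9); vs B: C (payoff 7); vs C: A (payoff 9).
The only mutual best response is (A, A); neither player gains by switching there.

(A, A)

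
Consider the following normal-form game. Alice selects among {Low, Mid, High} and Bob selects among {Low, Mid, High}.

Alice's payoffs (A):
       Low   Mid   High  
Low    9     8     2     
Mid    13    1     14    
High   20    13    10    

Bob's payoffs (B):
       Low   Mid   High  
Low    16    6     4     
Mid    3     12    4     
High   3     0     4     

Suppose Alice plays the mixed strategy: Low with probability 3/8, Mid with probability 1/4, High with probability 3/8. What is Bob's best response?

Bob's best reply maximizes expected payoff against the mix.
Low: (3/8)·16 + (1/4)·3 + (3/8)·3 = 63/8
Mid: (3/8)·6 + (1/4)·12 + (3/8)·0 = 21/4
High: (3/8)·4 + (1/4)·4 + (3/8)·4 = 4
Highest expected payoff is 63/8, from Low.

Low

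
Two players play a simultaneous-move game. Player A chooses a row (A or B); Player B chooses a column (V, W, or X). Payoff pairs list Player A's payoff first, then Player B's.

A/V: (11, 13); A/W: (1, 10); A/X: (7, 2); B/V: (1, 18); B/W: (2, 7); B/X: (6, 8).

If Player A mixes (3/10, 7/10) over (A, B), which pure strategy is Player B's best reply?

V

Player B's best reply maximizes expected payoff against the mix.
V: (3/10)·13 + (7/10)·18 = 33/2
W: (3/10)·10 + (7/10)·7 = 79/10
X: (3/10)·2 + (7/10)·8 = 31/5
Highest expected payoff is 33/2, from V.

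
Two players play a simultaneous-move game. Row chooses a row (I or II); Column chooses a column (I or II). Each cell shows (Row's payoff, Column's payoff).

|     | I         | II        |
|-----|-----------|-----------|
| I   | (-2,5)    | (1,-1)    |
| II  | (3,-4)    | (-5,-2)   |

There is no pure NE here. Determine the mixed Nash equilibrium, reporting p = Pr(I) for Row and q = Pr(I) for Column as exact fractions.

p = 1/4, q = 6/11

Each player's mixing probability is pinned down by making the *other* player indifferent.
Column indifferent between I and II: p·5 + (1−p)·(-4) = p·(-1) + (1−p)·(-2) ⟹ (-4) + 9p = (-2) + 1p ⟹ p = 1/4.
Row indifferent between I and II: q·(-2) + (1−q)·1 = q·3 + (1−q)·(-5) ⟹ 1 + (-3)q = (-5) + 8q ⟹ q = 6/11.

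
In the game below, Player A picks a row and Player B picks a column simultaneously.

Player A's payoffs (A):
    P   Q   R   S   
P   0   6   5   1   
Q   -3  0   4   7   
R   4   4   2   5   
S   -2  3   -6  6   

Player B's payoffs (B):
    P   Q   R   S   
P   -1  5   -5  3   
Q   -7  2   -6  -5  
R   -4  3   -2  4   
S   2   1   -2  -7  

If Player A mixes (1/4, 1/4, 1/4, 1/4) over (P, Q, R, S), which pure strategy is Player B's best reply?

Compute Player B's expected payoff from each pure strategy against the given mix.
P: (1/4)·(-1) + (1/4)·(-7) + (1/4)·(-4) + (1/4)·2 = -5/2
Q: (1/4)·5 + (1/4)·2 + (1/4)·3 + (1/4)·1 = 11/4
R: (1/4)·(-5) + (1/4)·(-6) + (1/4)·(-2) + (1/4)·(-2) = -15/4
S: (1/4)·3 + (1/4)·(-5) + (1/4)·4 + (1/4)·(-7) = -5/4
Highest expected payoff is 11/4, from Q.

Q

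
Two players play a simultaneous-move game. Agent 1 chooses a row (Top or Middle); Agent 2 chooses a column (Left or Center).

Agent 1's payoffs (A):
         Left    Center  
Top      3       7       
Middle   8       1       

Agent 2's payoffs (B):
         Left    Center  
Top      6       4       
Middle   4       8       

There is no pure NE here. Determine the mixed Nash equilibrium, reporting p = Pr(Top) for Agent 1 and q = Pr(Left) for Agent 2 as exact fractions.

p = 2/3, q = 6/11

Each player's mixing probability is pinned down by making the *other* player indifferent.
Agent 2 indifferent between Left and Center: p·6 + (1−p)·4 = p·4 + (1−p)·8 ⟹ 4 + 2p = 8 + (-4)p ⟹ p = 2/3.
Agent 1 indifferent between Top and Middle: q·3 + (1−q)·7 = q·8 + (1−q)·1 ⟹ 7 + (-4)q = 1 + 7q ⟹ q = 6/11.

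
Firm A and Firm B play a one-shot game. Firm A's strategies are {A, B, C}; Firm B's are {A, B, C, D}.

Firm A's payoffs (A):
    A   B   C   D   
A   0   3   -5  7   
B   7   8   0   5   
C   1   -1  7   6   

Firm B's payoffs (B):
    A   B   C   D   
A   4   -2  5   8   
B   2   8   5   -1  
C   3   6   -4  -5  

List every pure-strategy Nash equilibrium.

Find each player's best response to every opponent strategy; NE are the intersections.
Firm A's best responses — vs A: B (payoff 7); vs B: B (payoff 8); vs C: C (payoff 7); vs D: A (payoff 7).
Firm B's best responses — vs A: D (payoff 8); vs B: B (payoff 8); vs C: B (payoff 6).
Mutual best responses occur at (A, D) and (B, B); at each, neither player gains by switching.

(A, D) and (B, B)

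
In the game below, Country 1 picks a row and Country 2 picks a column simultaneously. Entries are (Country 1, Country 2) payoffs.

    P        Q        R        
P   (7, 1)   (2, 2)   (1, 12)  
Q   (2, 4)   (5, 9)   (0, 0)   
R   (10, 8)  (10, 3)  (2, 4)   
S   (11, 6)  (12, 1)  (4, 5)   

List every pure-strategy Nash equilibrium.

Check mutual best responses: a cell is a NE iff neither player can gain by unilaterally deviating.
Country 1's best responses — vs P: S (payoff 11); vs Q: S (payoff 12); vs R: S (payoff 4).
Country 2's best responses — vs P: R (payoff 12); vs Q: Q (payoff 9); vs R: P (payoff 8); vs S: P (payoff 6).
The only mutual best response is (S, P); neither player gains by switching there.

(S, P)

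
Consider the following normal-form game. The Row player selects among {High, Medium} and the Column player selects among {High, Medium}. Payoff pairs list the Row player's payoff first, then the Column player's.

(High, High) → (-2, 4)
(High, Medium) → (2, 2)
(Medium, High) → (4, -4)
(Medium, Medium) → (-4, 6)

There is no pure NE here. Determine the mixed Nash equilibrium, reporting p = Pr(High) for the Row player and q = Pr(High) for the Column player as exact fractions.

Each player's mixing probability is pinned down by making the *other* player indifferent.
The Column player indifferent between High and Medium: p·4 + (1−p)·(-4) = p·2 + (1−p)·6 ⟹ (-4) + 8p = 6 + (-4)p ⟹ p = 5/6.
The Row player indifferent between High and Medium: q·(-2) + (1−q)·2 = q·4 + (1−q)·(-4) ⟹ 2 + (-4)q = (-4) + 8q ⟹ q = 1/2.

p = 5/6, q = 1/2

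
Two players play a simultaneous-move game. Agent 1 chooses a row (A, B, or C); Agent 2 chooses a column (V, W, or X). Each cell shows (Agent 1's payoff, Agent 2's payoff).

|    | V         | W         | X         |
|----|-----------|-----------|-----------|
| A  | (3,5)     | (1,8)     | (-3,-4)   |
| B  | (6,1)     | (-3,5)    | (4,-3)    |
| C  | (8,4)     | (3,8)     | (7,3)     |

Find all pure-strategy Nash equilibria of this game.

(C, W)

A profile is a Nash equilibrium when each player is best-responding to the other.
Agent 1's best responses — vs V: C (payoff 8); vs W: C (payoff 3); vs X: C (payoff 7).
Agent 2's best responses — vs A: W (payoff 8); vs B: W (payoff 5); vs C: W (payoff 8).
The only mutual best response is (C, W); neither player gains by switching there.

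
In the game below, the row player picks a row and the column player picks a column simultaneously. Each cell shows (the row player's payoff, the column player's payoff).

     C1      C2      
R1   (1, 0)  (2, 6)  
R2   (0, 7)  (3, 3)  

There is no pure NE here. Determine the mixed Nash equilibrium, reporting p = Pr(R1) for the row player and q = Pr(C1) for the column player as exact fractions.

In a mixed NE each player is indifferent between their pure strategies, so the opponent's mix sets the indifference.
The column player indifferent between C1 and C2: p·0 + (1−p)·7 = p·6 + (1−p)·3 ⟹ 7 + (-7)p = 3 + 3p ⟹ p = 2/5.
The row player indifferent between R1 and R2: q·1 + (1−q)·2 = q·0 + (1−q)·3 ⟹ 2 + (-1)q = 3 + (-3)q ⟹ q = 1/2.

p = 2/5, q = 1/2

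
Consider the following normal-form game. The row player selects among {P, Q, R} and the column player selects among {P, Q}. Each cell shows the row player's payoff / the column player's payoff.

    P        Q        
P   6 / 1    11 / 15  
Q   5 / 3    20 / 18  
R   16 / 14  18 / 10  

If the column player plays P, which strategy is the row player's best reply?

R

With the column player fixed at P, the row player's payoffs are: P → 6, Q → 5, R → 16.
The maximum is 16, achieved by R.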